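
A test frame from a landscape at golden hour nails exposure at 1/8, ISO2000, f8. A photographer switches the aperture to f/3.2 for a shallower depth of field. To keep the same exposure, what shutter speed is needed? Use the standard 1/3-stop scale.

Aperture: f/8 → f/7.1 → f/6.3 → f/5.6 → f/5 → f/4.5 → f/4 → f/3.5 → f/3.2 — 2 2/3 stops larger aperture (brighter).
Need 2 2/3 stops darker from the shutter speed: 1/8 → 1/10 → 1/13 → 1/15 → 1/20 → 1/25 → 1/30 → 1/40 → 1/50.

1/50s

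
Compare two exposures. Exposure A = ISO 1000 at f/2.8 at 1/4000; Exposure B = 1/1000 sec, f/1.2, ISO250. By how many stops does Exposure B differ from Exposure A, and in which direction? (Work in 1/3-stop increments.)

2 1/3 stops brighter

Aperture: f/2.8 → f/2.5 → f/2.2 → f/2 → f/1.8 → f/1.6 → f/1.4 → f/1.2 — 2 1/3 stops larger aperture (brighter).
Shutter speed: 1/4000 → 1/3200 → 1/2500 → 1/2000 → 1/1600 → 1/1250 → 1/1000 — 2 stops longer (brighter).
ISO: 1000 → 800 → 640 → 500 → 400 → 320 → 250 — 2 stops dropped (darker).
Net: +2 1/3 +2 −2 = +2 1/3 stops.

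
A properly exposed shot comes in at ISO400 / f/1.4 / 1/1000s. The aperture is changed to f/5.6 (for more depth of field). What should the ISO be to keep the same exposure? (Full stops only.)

Aperture: f/1.4 → f/2 → f/2.8 → f/4 → f/5.6 — 4 stops stopped down (darker).
Need 4 stops brighter from the ISO: 400 → 800 → 1600 → 3200 → 6400.

ISO 6400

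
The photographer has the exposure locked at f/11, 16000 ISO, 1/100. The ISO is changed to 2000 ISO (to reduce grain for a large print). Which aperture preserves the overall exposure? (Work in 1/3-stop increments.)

ISO: 16000 → 12800 → 10000 → 8000 → 6400 → 5000 → 4000 → 3200 → 2500 → 2000 — 3 stops dropped (darker).
Need 3 stops brighter from the aperture: f/11 → f/10 → f/9 → f/8 → f/7.1 → f/6.3 → f/5.6 → f/5 → f/4.5 → f/4.

f/4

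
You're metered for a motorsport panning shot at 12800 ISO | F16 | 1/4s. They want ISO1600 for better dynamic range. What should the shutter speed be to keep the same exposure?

2 s

ISO: 12800 → 6400 → 3200 → 1600 — 3 stops dropped (darker).
Need 3 stops brighter from the shutter speed: 1/4 → 1/2 → 1 → 2.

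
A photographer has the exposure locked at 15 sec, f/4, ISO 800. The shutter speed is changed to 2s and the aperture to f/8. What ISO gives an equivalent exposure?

ISO 25600

Shutter speed: 15 → 8 → 4 → 2 — 3 stops faster (darker).
Aperture: f/4 → f/5.6 → f/8 — 2 stops stopped down (darker).
Net change so far: 5 stops darker. Offset with the ISO: 800 → 1600 → 3200 → 6400 → 12800 → 25600.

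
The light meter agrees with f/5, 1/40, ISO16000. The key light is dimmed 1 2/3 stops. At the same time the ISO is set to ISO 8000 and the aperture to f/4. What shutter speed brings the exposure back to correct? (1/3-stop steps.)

Scene light: 1 2/3 stops darker.
ISO: 16000 → 12800 → 10000 → 8000 — 1 stop dropped (darker).
Aperture: f/5 → f/4.5 → f/4 — 2/3 stop wider (brighter).
Net so far: 2 stops darker. Shutter speed: 1/40 → 1/30 → 1/25 → 1/20 → 1/15 → 1/13 → 1/10.

1/10s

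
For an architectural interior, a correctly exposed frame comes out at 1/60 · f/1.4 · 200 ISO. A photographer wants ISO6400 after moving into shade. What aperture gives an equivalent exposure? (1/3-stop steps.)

f/8

ISO: 200 → 250 → 320 → 400 → 500 → 640 → 800 → 1000 → 1250 → 1600 → 2000 → 2500 → 3200 → 4000 → 5000 → 6400 — 5 stops higher (brighter).
Need 5 stops darker from the aperture: f/1.4 → f/1.6 → f/1.8 → f/2 → f/2.2 → f/2.5 → f/2.8 → f/3.2 → f/3.5 → f/4 → f/4.5 → f/5 → f/5.6 → f/6.3 → f/7.1 → f/8.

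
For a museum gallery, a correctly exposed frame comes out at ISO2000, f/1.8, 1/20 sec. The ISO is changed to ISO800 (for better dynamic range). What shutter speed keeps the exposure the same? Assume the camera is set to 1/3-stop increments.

1/8s

ISO: 2000 → 1600 → 1250 → 1000 → 800 — 1 1/3 stops dropped (darker).
Need 1 1/3 stops brighter from the shutter speed: 1/20 → 1/15 → 1/13 → 1/10 → 1/8.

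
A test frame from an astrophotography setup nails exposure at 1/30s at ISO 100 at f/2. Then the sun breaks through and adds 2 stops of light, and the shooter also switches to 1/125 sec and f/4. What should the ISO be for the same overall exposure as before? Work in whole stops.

ISO 400

Scene light: 2 stops brighter.
Shutter speed: 1/30 → 1/60 → 1/125 — 2 stops faster (darker).
Aperture: f/2 → f/2.8 → f/4 — 2 stops stopped down (darker).
Net so far: 2 stops darker. ISO: 100 → 200 → 400.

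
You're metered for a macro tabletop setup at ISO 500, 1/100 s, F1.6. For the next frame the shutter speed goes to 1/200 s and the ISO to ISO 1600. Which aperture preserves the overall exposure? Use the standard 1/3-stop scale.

Shutter speed: 1/100 → 1/125 → 1/160 → 1/200 — 1 stop faster (darker).
ISO: 500 → 640 → 800 → 1000 → 1250 → 1600 — 1 2/3 stops higher (brighter).
Net change so far: 2/3 stop brighter. Offset with the aperture: f/1.6 → f/1.8 → f/2.

f/2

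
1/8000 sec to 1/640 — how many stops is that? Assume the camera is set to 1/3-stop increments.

3 2/3 stops

1/8000 → 1/6400 → 1/5000 → 1/4000 → 1/3200 → 1/2500 → 1/2000 → 1/1600 → 1/1250 → 1/1000 → 1/800 → 1/640 — count the steps: 11 third-stops = 3 2/3 stops.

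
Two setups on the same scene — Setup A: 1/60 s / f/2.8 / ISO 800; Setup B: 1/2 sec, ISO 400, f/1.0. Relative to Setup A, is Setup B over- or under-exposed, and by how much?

Aperture: f/2.8 → f/2 → f/1.4 → f/1.0 — 3 stops wider (brighter).
Shutter speed: 1/60 → 1/30 → 1/15 → 1/8 → 1/4 → 1/2 — 5 stops longer (brighter).
ISO: 800 → 400 — 1 stop dropped (darker).
Net: +3 +5 −1 = +7 stops.

7 stops brighter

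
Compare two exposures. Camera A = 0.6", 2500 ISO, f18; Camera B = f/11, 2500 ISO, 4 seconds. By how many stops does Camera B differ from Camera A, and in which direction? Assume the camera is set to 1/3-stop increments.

Aperture: f/18 → f/16 → f/14 → f/13 → f/11 — 1 1/3 stops larger aperture (brighter).
Shutter speed: 0.6 → 0.8 → 1 → 1.3 → 1.6 → 2 → 2.5 → 3.2 → 4 — 2 2/3 stops longer (brighter).
ISO: unchanged.
Net: +1 1/3 +2 2/3 = +4 stops.

4 stops brighter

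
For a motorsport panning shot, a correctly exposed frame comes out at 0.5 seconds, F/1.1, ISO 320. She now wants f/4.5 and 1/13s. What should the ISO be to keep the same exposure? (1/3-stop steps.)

Aperture: f/1.1 → f/1.2 → f/1.4 → f/1.6 → f/1.8 → f/2 → f/2.2 → f/2.5 → f/2.8 → f/3.2 → f/3.5 → f/4 → f/4.5 — 4 stops smaller aperture (darker).
Shutter speed: 0.5 → 0.4 → 0.3 → 1/4 → 1/5 → 1/6 → 1/8 → 1/10 → 1/13 — 2 2/3 stops faster (darker).
Net change so far: 6 2/3 stops darker. Offset with the ISO: 320 → 400 → 500 → 640 → 800 → 1000 → 1250 → 1600 → 2000 → 2500 → 3200 → 4000 → 5000 → 6400 → 8000 → 10000 → 12800 → 16000 → 20000 → 25600 → 32000.

ISO 32000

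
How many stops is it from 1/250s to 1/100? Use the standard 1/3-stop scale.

1/250 → 1/200 → 1/160 → 1/125 → 1/100 — count the steps: 4 third-stops = 1 1/3 stops.

1 1/3 stops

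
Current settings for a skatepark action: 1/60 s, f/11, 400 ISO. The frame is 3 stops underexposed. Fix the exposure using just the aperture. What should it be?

Underexposed by 3 stops → need 3 stops brighter.
Aperture: f/11 → f/8 → f/5.6 → f/4.

f/4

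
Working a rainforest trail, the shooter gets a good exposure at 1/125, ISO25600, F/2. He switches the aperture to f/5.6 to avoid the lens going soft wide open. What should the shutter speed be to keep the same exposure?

1/15s

Aperture: f/2 → f/2.8 → f/4 → f/5.6 — 3 stops narrower (darker).
Need 3 stops brighter from the shutter speed: 1/125 → 1/60 → 1/30 → 1/15.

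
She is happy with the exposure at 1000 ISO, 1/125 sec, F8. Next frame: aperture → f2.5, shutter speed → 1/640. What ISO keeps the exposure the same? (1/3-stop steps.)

Aperture: f/8 → f/7.1 → f/6.3 → f/5.6 → f/5 → f/4.5 → f/4 → f/3.5 → f/3.2 → f/2.8 → f/2.5 — 3 1/3 stops larger aperture (brighter).
Shutter speed: 1/125 → 1/160 → 1/200 → 1/250 → 1/320 → 1/400 → 1/500 → 1/640 — 2 1/3 stops shorter (darker).
Net change so far: 1 stop brighter. Offset with the ISO: 1000 → 800 → 640 → 500.

ISO 500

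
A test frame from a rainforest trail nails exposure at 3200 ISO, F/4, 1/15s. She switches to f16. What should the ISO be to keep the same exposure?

Aperture: f/4 → f/5.6 → f/8 → f/11 → f/16 — 4 stops smaller aperture (darker).
Need 4 stops brighter from the ISO: 3200 → 6400 → 12800 → 25600 → 51200.

ISO 51200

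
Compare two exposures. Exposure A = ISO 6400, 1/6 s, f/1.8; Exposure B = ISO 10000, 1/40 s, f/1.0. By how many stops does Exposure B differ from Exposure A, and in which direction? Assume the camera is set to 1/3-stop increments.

1/3 stop darker

Aperture: f/1.8 → f/1.6 → f/1.4 → f/1.2 → f/1.1 → f/1.0 — 1 2/3 stops wider (brighter).
Shutter speed: 1/6 → 1/8 → 1/10 → 1/13 → 1/15 → 1/20 → 1/25 → 1/30 → 1/40 — 2 2/3 stops faster (darker).
ISO: 6400 → 8000 → 10000 — 2/3 stop higher (brighter).
Net: +1 2/3 −2 2/3 +2/3 = −1/3 stops.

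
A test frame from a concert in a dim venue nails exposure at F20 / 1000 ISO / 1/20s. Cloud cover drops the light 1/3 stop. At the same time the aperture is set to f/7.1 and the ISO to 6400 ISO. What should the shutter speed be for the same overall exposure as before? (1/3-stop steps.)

1/800s

Scene light: 1/3 stop darker.
Aperture: f/20 → f/18 → f/16 → f/14 → f/13 → f/11 → f/10 → f/9 → f/8 → f/7.1 — 3 stops opened up (brighter).
ISO: 1000 → 1250 → 1600 → 2000 → 2500 → 3200 → 4000 → 5000 → 6400 — 2 2/3 stops higher (brighter).
Net so far: 5 1/3 stops brighter. Shutter speed: 1/20 → 1/25 → 1/30 → 1/40 → 1/50 → 1/60 → 1/80 → 1/100 → 1/125 → 1/160 → 1/200 → 1/250 → 1/320 → 1/400 → 1/500 → 1/640 → 1/800.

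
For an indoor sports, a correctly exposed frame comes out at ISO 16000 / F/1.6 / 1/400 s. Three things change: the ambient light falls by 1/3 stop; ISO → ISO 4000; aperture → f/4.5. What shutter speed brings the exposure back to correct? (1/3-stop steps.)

1/10s

Scene light: 1/3 stop darker.
ISO: 16000 → 12800 → 10000 → 8000 → 6400 → 5000 → 4000 — 2 stops dropped (darker).
Aperture: f/1.6 → f/1.8 → f/2 → f/2.2 → f/2.5 → f/2.8 → f/3.2 → f/3.5 → f/4 → f/4.5 — 3 stops smaller aperture (darker).
Net so far: 5 1/3 stops darker. Shutter speed: 1/400 → 1/320 → 1/250 → 1/200 → 1/160 → 1/125 → 1/100 → 1/80 → 1/60 → 1/50 → 1/40 → 1/30 → 1/25 → 1/20 → 1/15 → 1/13 → 1/10.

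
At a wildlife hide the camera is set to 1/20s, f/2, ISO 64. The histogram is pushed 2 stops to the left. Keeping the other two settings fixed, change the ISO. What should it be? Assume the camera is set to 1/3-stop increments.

Underexposed by 2 stops → need 2 stops brighter.
ISO: 64 → 80 → 100 → 125 → 160 → 200 → 250.

ISO 250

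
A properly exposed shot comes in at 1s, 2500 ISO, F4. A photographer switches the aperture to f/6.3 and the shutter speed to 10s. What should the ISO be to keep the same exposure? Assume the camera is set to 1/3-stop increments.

Aperture: f/4 → f/4.5 → f/5 → f/5.6 → f/6.3 — 1 1/3 stops narrower (darker).
Shutter speed: 1 → 1.3 → 1.6 → 2 → 2.5 → 3.2 → 4 → 5 → 6 → 8 → 10 — 3 1/3 stops longer (brighter).
Net change so far: 2 stops brighter. Offset with the ISO: 2500 → 2000 → 1600 → 1250 → 1000 → 800 → 640.

ISO 640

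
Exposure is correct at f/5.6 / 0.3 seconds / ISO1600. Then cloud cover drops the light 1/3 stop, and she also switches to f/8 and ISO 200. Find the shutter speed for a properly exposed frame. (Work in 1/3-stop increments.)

Scene light: 1/3 stop darker.
Aperture: f/5.6 → f/6.3 → f/7.1 → f/8 — 1 stop narrower (darker).
ISO: 1600 → 1250 → 1000 → 800 → 640 → 500 → 400 → 320 → 250 → 200 — 3 stops lower (darker).
Net so far: 4 1/3 stops darker. Shutter speed: 0.3 → 0.4 → 0.5 → 0.6 → 0.8 → 1 → 1.3 → 1.6 → 2 → 2.5 → 3.2 → 4 → 5 → 6.

6 s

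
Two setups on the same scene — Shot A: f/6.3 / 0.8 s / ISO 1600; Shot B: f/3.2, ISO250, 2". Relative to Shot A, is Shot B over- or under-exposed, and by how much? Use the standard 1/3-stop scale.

2/3 stop brighter

Aperture: f/6.3 → f/5.6 → f/5 → f/4.5 → f/4 → f/3.5 → f/3.2 — 2 stops larger aperture (brighter).
Shutter speed: 0.8 → 1 → 1.3 → 1.6 → 2 — 1 1/3 stops slower (brighter).
ISO: 1600 → 1250 → 1000 → 800 → 640 → 500 → 400 → 320 → 250 — 2 2/3 stops dropped (darker).
Net: +2 +1 1/3 −2 2/3 = +2/3 stops.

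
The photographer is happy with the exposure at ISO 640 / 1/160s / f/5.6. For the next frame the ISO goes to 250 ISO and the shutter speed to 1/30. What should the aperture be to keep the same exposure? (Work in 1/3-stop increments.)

f/8

ISO: 640 → 500 → 400 → 320 → 250 — 1 1/3 stops dropped (darker).
Shutter speed: 1/160 → 1/125 → 1/100 → 1/80 → 1/60 → 1/50 → 1/40 → 1/30 — 2 1/3 stops longer (brighter).
Net change so far: 1 stop brighter. Offset with the aperture: f/5.6 → f/6.3 → f/7.1 → f/8.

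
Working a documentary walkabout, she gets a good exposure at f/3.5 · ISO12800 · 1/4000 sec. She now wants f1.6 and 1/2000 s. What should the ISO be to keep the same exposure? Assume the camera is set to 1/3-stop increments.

ISO 1250

Aperture: f/3.5 → f/3.2 → f/2.8 → f/2.5 → f/2.2 → f/2 → f/1.8 → f/1.6 — 2 1/3 stops wider (brighter).
Shutter speed: 1/4000 → 1/3200 → 1/2500 → 1/2000 — 1 stop longer (brighter).
Net change so far: 3 1/3 stops brighter. Offset with the ISO: 12800 → 10000 → 8000 → 6400 → 5000 → 4000 → 3200 → 2500 → 2000 → 1600 → 1250.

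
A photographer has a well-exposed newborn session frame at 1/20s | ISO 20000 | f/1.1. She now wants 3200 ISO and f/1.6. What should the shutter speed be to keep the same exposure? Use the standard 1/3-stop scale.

ISO: 20000 → 16000 → 12800 → 10000 → 8000 → 6400 → 5000 → 4000 → 3200 — 2 2/3 stops lower (darker).
Aperture: f/1.1 → f/1.2 → f/1.4 → f/1.6 — 1 stop smaller aperture (darker).
Net change so far: 3 2/3 stops darker. Offset with the shutter speed: 1/20 → 1/15 → 1/13 → 1/10 → 1/8 → 1/6 → 1/5 → 1/4 → 0.3 → 0.4 → 0.5 → 0.6.

0.6 s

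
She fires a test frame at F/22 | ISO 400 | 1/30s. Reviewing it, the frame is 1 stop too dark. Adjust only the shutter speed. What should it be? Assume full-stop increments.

Underexposed by 1 stop → need 1 stop brighter.
Shutter speed: 1/30 → 1/15.

1/15s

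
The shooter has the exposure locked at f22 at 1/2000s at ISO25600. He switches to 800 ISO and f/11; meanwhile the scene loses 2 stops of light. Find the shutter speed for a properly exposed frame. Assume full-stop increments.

Scene light: 2 stops darker.
ISO: 25600 → 12800 → 6400 → 3200 → 1600 → 800 — 5 stops lower (darker).
Aperture: f/22 → f/16 → f/11 — 2 stops opened up (brighter).
Net so far: 5 stops darker. Shutter speed: 1/2000 → 1/1000 → 1/500 → 1/250 → 1/125 → 1/60.

1/60s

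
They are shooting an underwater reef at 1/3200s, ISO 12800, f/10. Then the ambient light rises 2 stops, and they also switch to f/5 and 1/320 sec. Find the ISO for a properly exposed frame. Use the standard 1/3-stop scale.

Scene light: 2 stops brighter.
Aperture: f/10 → f/9 → f/8 → f/7.1 → f/6.3 → f/5.6 → f/5 — 2 stops wider (brighter).
Shutter speed: 1/3200 → 1/2500 → 1/2000 → 1/1600 → 1/1250 → 1/1000 → 1/800 → 1/640 → 1/500 → 1/400 → 1/320 — 3 1/3 stops longer (brighter).
Net so far: 7 1/3 stops brighter. ISO: 12800 → 10000 → 8000 → 6400 → 5000 → 4000 → 3200 → 2500 → 2000 → 1600 → 1250 → 1000 → 800 → 640 → 500 → 400 → 320 → 250 → 200 → 160 → 125 → 100 → 80.

ISO 80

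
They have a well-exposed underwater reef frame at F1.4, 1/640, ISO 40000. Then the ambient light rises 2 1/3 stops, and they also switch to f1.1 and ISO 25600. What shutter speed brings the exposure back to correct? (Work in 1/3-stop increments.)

1/3200s

Scene light: 2 1/3 stops brighter.
Aperture: f/1.4 → f/1.2 → f/1.1 — 2/3 stop wider (brighter).
ISO: 40000 → 32000 → 25600 — 2/3 stop dropped (darker).
Net so far: 2 1/3 stops brighter. Shutter speed: 1/640 → 1/800 → 1/1000 → 1/1250 → 1/1600 → 1/2000 → 1/2500 → 1/3200.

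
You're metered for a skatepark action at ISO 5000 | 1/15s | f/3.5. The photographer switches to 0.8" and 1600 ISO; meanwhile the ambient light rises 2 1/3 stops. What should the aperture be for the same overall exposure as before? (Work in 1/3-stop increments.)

Scene light: 2 1/3 stops brighter.
Shutter speed: 1/15 → 1/13 → 1/10 → 1/8 → 1/6 → 1/5 → 1/4 → 0.3 → 0.4 → 0.5 → 0.6 → 0.8 — 3 2/3 stops longer (brighter).
ISO: 5000 → 4000 → 3200 → 2500 → 2000 → 1600 — 1 2/3 stops lower (darker).
Net so far: 4 1/3 stops brighter. Aperture: f/3.5 → f/4 → f/4.5 → f/5 → f/5.6 → f/6.3 → f/7.1 → f/8 → f/9 → f/10 → f/11 → f/13 → f/14 → f/16.

f/16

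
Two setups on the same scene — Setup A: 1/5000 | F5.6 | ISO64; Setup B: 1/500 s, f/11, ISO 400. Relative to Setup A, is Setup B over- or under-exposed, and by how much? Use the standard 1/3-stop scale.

4 stops brighter

Aperture: f/5.6 → f/6.3 → f/7.1 → f/8 → f/9 → f/10 → f/11 — 2 stops stopped down (darker).
Shutter speed: 1/5000 → 1/4000 → 1/3200 → 1/2500 → 1/2000 → 1/1600 → 1/1250 → 1/1000 → 1/800 → 1/640 → 1/500 — 3 1/3 stops longer (brighter).
ISO: 64 → 80 → 100 → 125 → 160 → 200 → 250 → 320 → 400 — 2 2/3 stops higher (brighter).
Net: −2 +3 1/3 +2 2/3 = +4 stops.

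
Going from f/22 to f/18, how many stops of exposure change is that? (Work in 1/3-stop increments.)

f/22 → f/20 → f/18 — count the steps: 2 third-stops = 2/3 stop.

2/3 stop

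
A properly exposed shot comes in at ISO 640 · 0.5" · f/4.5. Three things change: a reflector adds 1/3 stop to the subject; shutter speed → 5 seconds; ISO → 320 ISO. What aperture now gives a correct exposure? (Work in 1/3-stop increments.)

f/11

Scene light: 1/3 stop brighter.
Shutter speed: 0.5 → 0.6 → 0.8 → 1 → 1.3 → 1.6 → 2 → 2.5 → 3.2 → 4 → 5 — 3 1/3 stops slower (brighter).
ISO: 640 → 500 → 400 → 320 — 1 stop lower (darker).
Net so far: 2 2/3 stops brighter. Aperture: f/4.5 → f/5 → f/5.6 → f/6.3 → f/7.1 → f/8 → f/9 → f/10 → f/11.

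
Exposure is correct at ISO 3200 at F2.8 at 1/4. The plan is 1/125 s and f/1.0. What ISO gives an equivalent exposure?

ISO 12800

Shutter speed: 1/4 → 1/8 → 1/15 → 1/30 → 1/60 → 1/125 — 5 stops shorter (darker).
Aperture: f/2.8 → f/2 → f/1.4 → f/1.0 — 3 stops opened up (brighter).
Net change so far: 2 stops darker. Offset with the ISO: 3200 → 6400 → 12800.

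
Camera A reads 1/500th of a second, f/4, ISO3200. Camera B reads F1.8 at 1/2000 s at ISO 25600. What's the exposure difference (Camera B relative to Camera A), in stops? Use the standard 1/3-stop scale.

Aperture: f/4 → f/3.5 → f/3.2 → f/2.8 → f/2.5 → f/2.2 → f/2 → f/1.8 — 2 1/3 stops opened up (brighter).
Shutter speed: 1/500 → 1/640 → 1/800 → 1/1000 → 1/1250 → 1/1600 → 1/2000 — 2 stops shorter (darker).
ISO: 3200 → 4000 → 5000 → 6400 → 8000 → 10000 → 12800 → 16000 → 20000 → 25600 — 3 stops raised (brighter).
Net: +2 1/3 −2 +3 = +3 1/3 stops.

3 1/3 stops brighter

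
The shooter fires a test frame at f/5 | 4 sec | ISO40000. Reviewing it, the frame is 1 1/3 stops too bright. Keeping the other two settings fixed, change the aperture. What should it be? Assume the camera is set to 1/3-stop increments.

Overexposed by 1 1/3 stops → need 1 1/3 stops darker.
Aperture: f/5 → f/5.6 → f/6.3 → f/7.1 → f/8.

f/8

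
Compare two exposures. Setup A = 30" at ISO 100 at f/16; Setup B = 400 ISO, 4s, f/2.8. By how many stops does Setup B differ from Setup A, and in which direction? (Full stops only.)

4 stops brighter

Aperture: f/16 → f/11 → f/8 → f/5.6 → f/4 → f/2.8 — 5 stops larger aperture (brighter).
Shutter speed: 30 → 15 → 8 → 4 — 3 stops shorter (darker).
ISO: 100 → 200 → 400 — 2 stops raised (brighter).
Net: +5 −3 +2 = +4 stops.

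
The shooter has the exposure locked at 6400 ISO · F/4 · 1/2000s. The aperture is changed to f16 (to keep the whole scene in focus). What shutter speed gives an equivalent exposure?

Aperture: f/4 → f/5.6 → f/8 → f/11 → f/16 — 4 stops stopped down (darker).
Need 4 stops brighter from the shutter speed: 1/2000 → 1/1000 → 1/500 → 1/250 → 1/125.

1/125s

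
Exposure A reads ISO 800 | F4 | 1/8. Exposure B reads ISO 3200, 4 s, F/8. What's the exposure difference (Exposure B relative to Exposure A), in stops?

5 stops brighter

Aperture: f/4 → f/5.6 → f/8 — 2 stops narrower (darker).
Shutter speed: 1/8 → 1/4 → 1/2 → 1 → 2 → 4 — 5 stops longer (brighter).
ISO: 800 → 1600 → 3200 — 2 stops raised (brighter).
Net: −2 +5 +2 = +5 stops.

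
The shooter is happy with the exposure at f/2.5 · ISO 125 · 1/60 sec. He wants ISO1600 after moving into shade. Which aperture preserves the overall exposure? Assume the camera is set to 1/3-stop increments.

f/9

ISO: 125 → 160 → 200 → 250 → 320 → 400 → 500 → 640 → 800 → 1000 → 1250 → 1600 — 3 2/3 stops raised (brighter).
Need 3 2/3 stops darker from the aperture: f/2.5 → f/2.8 → f/3.2 → f/3.5 → f/4 → f/4.5 → f/5 → f/5.6 → f/6.3 → f/7.1 → f/8 → f/9.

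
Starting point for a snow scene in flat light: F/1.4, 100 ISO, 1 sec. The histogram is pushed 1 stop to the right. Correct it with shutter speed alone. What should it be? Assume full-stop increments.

Overexposed by 1 stop → need 1 stop darker.
Shutter speed: 1 → 1/2.

1/2s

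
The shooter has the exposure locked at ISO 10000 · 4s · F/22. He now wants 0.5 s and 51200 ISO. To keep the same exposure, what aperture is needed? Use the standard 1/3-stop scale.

Shutter speed: 4 → 3.2 → 2.5 → 2 → 1.6 → 1.3 → 1 → 0.8 → 0.6 → 0.5 — 3 stops shorter (darker).
ISO: 10000 → 12800 → 16000 → 20000 → 25600 → 32000 → 40000 → 51200 — 2 1/3 stops raised (brighter).
Net change so far: 2/3 stop darker. Offset with the aperture: f/22 → f/20 → f/18.

f/18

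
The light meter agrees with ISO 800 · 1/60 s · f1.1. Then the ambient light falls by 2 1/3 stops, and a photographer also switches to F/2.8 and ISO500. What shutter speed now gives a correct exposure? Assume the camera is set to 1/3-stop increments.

Scene light: 2 1/3 stops darker.
Aperture: f/1.1 → f/1.2 → f/1.4 → f/1.6 → f/1.8 → f/2 → f/2.2 → f/2.5 → f/2.8 — 2 2/3 stops narrower (darker).
ISO: 800 → 640 → 500 — 2/3 stop lower (darker).
Net so far: 5 2/3 stops darker. Shutter speed: 1/60 → 1/50 → 1/40 → 1/30 → 1/25 → 1/20 → 1/15 → 1/13 → 1/10 → 1/8 → 1/6 → 1/5 → 1/4 → 0.3 → 0.4 → 0.5 → 0.6 → 0.8.

0.8 s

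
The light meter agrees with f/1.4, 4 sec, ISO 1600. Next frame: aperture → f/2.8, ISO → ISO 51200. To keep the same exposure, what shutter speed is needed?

1/2s

Aperture: f/1.4 → f/2 → f/2.8 — 2 stops stopped down (darker).
ISO: 1600 → 3200 → 6400 → 12800 → 25600 → 51200 — 5 stops raised (brighter).
Net change so far: 3 stops brighter. Offset with the shutter speed: 4 → 2 → 1 → 1/2.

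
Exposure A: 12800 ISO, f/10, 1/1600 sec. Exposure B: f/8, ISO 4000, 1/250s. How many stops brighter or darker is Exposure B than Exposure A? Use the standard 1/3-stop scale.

Aperture: f/10 → f/9 → f/8 — 2/3 stop wider (brighter).
Shutter speed: 1/1600 → 1/1250 → 1/1000 → 1/800 → 1/640 → 1/500 → 1/400 → 1/320 → 1/250 — 2 2/3 stops slower (brighter).
ISO: 12800 → 10000 → 8000 → 6400 → 5000 → 4000 — 1 2/3 stops lower (darker).
Net: +2/3 +2 2/3 −1 2/3 = +1 2/3 stops.

1 2/3 stops brighter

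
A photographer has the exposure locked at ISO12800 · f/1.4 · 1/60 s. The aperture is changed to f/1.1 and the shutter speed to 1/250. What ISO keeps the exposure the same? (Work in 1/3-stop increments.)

ISO 32000

Aperture: f/1.4 → f/1.2 → f/1.1 — 2/3 stop opened up (brighter).
Shutter speed: 1/60 → 1/80 → 1/100 → 1/125 → 1/160 → 1/200 → 1/250 — 2 stops shorter (darker).
Net change so far: 1 1/3 stops darker. Offset with the ISO: 12800 → 16000 → 20000 → 25600 → 32000.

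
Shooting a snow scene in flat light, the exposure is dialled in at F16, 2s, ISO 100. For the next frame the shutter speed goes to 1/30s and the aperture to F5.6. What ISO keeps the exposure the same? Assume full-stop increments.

Shutter speed: 2 → 1 → 1/2 → 1/4 → 1/8 → 1/15 → 1/30 — 6 stops shorter (darker).
Aperture: f/16 → f/11 → f/8 → f/5.6 — 3 stops opened up (brighter).
Net change so far: 3 stops darker. Offset with the ISO: 100 → 200 → 400 → 800.

ISO 800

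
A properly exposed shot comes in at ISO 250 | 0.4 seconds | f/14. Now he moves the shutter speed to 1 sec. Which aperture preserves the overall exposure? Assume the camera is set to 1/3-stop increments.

f/22

Shutter speed: 0.4 → 0.5 → 0.6 → 0.8 → 1 — 1 1/3 stops longer (brighter).
Need 1 1/3 stops darker from the aperture: f/14 → f/16 → f/18 → f/20 → f/22.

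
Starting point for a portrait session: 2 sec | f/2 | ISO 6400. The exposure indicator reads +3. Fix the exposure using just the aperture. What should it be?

f/5.6

Overexposed by 3 stops → need 3 stops darker.
Aperture: f/2 → f/2.8 → f/4 → f/5.6.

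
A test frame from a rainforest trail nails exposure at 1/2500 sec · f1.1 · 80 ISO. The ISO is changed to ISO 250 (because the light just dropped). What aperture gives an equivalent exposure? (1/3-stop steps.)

ISO: 80 → 100 → 125 → 160 → 200 → 250 — 1 2/3 stops higher (brighter).
Need 1 2/3 stops darker from the aperture: f/1.1 → f/1.2 → f/1.4 → f/1.6 → f/1.8 → f/2.

f/2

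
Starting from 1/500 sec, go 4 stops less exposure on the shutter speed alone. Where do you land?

Shutter speed: 1/500 → 1/1000 → 1/2000 → 1/4000 → 1/8000 — 4 stops shorter (darker).

1/8000s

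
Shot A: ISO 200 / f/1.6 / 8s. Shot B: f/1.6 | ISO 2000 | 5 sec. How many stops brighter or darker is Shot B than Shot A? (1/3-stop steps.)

Aperture: unchanged.
Shutter speed: 8 → 6 → 5 — 2/3 stop shorter (darker).
ISO: 200 → 250 → 320 → 400 → 500 → 640 → 800 → 1000 → 1250 → 1600 → 2000 — 3 1/3 stops raised (brighter).
Net: −2/3 +3 1/3 = +2 2/3 stops.

2 2/3 stops brighter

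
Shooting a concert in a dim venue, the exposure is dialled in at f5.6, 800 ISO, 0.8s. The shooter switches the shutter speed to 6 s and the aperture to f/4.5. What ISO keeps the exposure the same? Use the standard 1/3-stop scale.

ISO 64

Shutter speed: 0.8 → 1 → 1.3 → 1.6 → 2 → 2.5 → 3.2 → 4 → 5 → 6 — 3 stops longer (brighter).
Aperture: f/5.6 → f/5 → f/4.5 — 2/3 stop opened up (brighter).
Net change so far: 3 2/3 stops brighter. Offset with the ISO: 800 → 640 → 500 → 400 → 320 → 250 → 200 → 160 → 125 → 100 → 80 → 64.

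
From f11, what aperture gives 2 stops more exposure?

Aperture: f/11 → f/8 → f/5.6 — 2 stops larger aperture (brighter).

f/5.6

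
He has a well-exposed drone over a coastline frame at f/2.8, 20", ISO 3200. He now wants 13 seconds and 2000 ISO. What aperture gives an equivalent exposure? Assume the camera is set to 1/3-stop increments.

f/1.8

Shutter speed: 20 → 15 → 13 — 2/3 stop shorter (darker).
ISO: 3200 → 2500 → 2000 — 2/3 stop dropped (darker).
Net change so far: 1 1/3 stops darker. Offset with the aperture: f/2.8 → f/2.5 → f/2.2 → f/2 → f/1.8.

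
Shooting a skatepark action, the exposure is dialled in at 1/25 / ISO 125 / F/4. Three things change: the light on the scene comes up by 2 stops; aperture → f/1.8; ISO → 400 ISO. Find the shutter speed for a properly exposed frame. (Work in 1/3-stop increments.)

1/1600s

Scene light: 2 stops brighter.
Aperture: f/4 → f/3.5 → f/3.2 → f/2.8 → f/2.5 → f/2.2 → f/2 → f/1.8 — 2 1/3 stops wider (brighter).
ISO: 125 → 160 → 200 → 250 → 320 → 400 — 1 2/3 stops raised (brighter).
Net so far: 6 stops brighter. Shutter speed: 1/25 → 1/30 → 1/40 → 1/50 → 1/60 → 1/80 → 1/100 → 1/125 → 1/160 → 1/200 → 1/250 → 1/320 → 1/400 → 1/500 → 1/640 → 1/800 → 1/1000 → 1/1250 → 1/1600.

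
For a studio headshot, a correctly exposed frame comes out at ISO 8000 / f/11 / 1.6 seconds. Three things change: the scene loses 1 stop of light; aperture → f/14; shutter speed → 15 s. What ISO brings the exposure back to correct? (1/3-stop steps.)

Scene light: 1 stop darker.
Aperture: f/11 → f/13 → f/14 — 2/3 stop narrower (darker).
Shutter speed: 1.6 → 2 → 2.5 → 3.2 → 4 → 5 → 6 → 8 → 10 → 13 → 15 — 3 1/3 stops slower (brighter).
Net so far: 1 2/3 stops brighter. ISO: 8000 → 6400 → 5000 → 4000 → 3200 → 2500.

ISO 2500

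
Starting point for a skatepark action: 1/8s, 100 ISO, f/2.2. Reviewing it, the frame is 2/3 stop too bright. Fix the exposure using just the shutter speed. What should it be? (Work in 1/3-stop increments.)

1/13s

Overexposed by 2/3 stop → need 2/3 stop darker.
Shutter speed: 1/8 → 1/10 → 1/13.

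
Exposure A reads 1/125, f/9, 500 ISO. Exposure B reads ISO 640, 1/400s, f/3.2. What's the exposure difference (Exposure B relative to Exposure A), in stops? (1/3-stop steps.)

1 2/3 stops brighter

Aperture: f/9 → f/8 → f/7.1 → f/6.3 → f/5.6 → f/5 → f/4.5 → f/4 → f/3.5 → f/3.2 — 3 stops opened up (brighter).
Shutter speed: 1/125 → 1/160 → 1/200 → 1/250 → 1/320 → 1/400 — 1 2/3 stops shorter (darker).
ISO: 500 → 640 — 1/3 stop higher (brighter).
Net: +3 −1 2/3 +1/3 = +1 2/3 stops.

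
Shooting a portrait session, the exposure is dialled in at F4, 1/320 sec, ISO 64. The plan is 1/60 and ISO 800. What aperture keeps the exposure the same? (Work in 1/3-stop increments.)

Shutter speed: 1/320 → 1/250 → 1/200 → 1/160 → 1/125 → 1/100 → 1/80 → 1/60 — 2 1/3 stops longer (brighter).
ISO: 64 → 80 → 100 → 125 → 160 → 200 → 250 → 320 → 400 → 500 → 640 → 800 — 3 2/3 stops raised (brighter).
Net change so far: 6 stops brighter. Offset with the aperture: f/4 → f/4.5 → f/5 → f/5.6 → f/6.3 → f/7.1 → f/8 → f/9 → f/10 → f/11 → f/13 → f/14 → f/16 → f/18 → f/20 → f/22 → f/25 → f/29 → f/32.

f/32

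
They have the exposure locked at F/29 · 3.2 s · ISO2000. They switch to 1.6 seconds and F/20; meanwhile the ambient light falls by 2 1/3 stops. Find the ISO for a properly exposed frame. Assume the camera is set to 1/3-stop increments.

Scene light: 2 1/3 stops darker.
Shutter speed: 3.2 → 2.5 → 2 → 1.6 — 1 stop shorter (darker).
Aperture: f/29 → f/25 → f/22 → f/20 — 1 stop opened up (brighter).
Net so far: 2 1/3 stops darker. ISO: 2000 → 2500 → 3200 → 4000 → 5000 → 6400 → 8000 → 10000.

ISO 10000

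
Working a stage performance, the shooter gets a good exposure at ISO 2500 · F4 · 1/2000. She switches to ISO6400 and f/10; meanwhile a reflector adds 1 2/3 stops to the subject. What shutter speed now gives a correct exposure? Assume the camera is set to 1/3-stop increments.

Scene light: 1 2/3 stops brighter.
ISO: 2500 → 3200 → 4000 → 5000 → 6400 — 1 1/3 stops raised (brighter).
Aperture: f/4 → f/4.5 → f/5 → f/5.6 → f/6.3 → f/7.1 → f/8 → f/9 → f/10 — 2 2/3 stops smaller aperture (darker).
Net so far: 1/3 stop brighter. Shutter speed: 1/2000 → 1/2500.

1/2500s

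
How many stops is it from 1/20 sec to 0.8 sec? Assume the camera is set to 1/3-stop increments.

1/20 → 1/15 → 1/13 → 1/10 → 1/8 → 1/6 → 1/5 → 1/4 → 0.3 → 0.4 → 0.5 → 0.6 → 0.8 — count the steps: 12 third-stops = 4 stops.

4 stops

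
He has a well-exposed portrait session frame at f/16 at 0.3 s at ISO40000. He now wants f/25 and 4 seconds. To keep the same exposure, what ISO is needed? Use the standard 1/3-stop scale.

ISO 8000

Aperture: f/16 → f/18 → f/20 → f/22 → f/25 — 1 1/3 stops stopped down (darker).
Shutter speed: 0.3 → 0.4 → 0.5 → 0.6 → 0.8 → 1 → 1.3 → 1.6 → 2 → 2.5 → 3.2 → 4 — 3 2/3 stops slower (brighter).
Net change so far: 2 1/3 stops brighter. Offset with the ISO: 40000 → 32000 → 25600 → 20000 → 16000 → 12800 → 10000 → 8000.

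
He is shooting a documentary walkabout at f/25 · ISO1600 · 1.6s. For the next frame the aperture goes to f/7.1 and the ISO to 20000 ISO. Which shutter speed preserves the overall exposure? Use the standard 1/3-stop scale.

Aperture: f/25 → f/22 → f/20 → f/18 → f/16 → f/14 → f/13 → f/11 → f/10 → f/9 → f/8 → f/7.1 — 3 2/3 stops larger aperture (brighter).
ISO: 1600 → 2000 → 2500 → 3200 → 4000 → 5000 → 6400 → 8000 → 10000 → 12800 → 16000 → 20000 — 3 2/3 stops raised (brighter).
Net change so far: 7 1/3 stops brighter. Offset with the shutter speed: 1.6 → 1.3 → 1 → 0.8 → 0.6 → 0.5 → 0.4 → 0.3 → 1/4 → 1/5 → 1/6 → 1/8 → 1/10 → 1/13 → 1/15 → 1/20 → 1/25 → 1/30 → 1/40 → 1/50 → 1/60 → 1/80 → 1/100.

1/100s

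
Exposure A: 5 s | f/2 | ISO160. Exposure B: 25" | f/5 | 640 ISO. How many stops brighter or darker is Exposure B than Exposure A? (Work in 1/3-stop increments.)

Aperture: f/2 → f/2.2 → f/2.5 → f/2.8 → f/3.2 → f/3.5 → f/4 → f/4.5 → f/5 — 2 2/3 stops narrower (darker).
Shutter speed: 5 → 6 → 8 → 10 → 13 → 15 → 20 → 25 — 2 1/3 stops longer (brighter).
ISO: 160 → 200 → 250 → 320 → 400 → 500 → 640 — 2 stops raised (brighter).
Net: −2 2/3 +2 1/3 +2 = +1 2/3 stops.

1 2/3 stops brighter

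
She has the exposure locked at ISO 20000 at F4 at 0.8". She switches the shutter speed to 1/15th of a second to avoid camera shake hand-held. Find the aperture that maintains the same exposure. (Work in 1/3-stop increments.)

f/1.1

Shutter speed: 0.8 → 0.6 → 0.5 → 0.4 → 0.3 → 1/4 → 1/5 → 1/6 → 1/8 → 1/10 → 1/13 → 1/15 — 3 2/3 stops faster (darker).
Need 3 2/3 stops brighter from the aperture: f/4 → f/3.5 → f/3.2 → f/2.8 → f/2.5 → f/2.2 → f/2 → f/1.8 → f/1.6 → f/1.4 → f/1.2 → f/1.1.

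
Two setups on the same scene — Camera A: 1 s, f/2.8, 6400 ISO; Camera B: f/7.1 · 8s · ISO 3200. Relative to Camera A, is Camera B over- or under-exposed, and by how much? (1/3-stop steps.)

Aperture: f/2.8 → f/3.2 → f/3.5 → f/4 → f/4.5 → f/5 → f/5.6 → f/6.3 → f/7.1 — 2 2/3 stops stopped down (darker).
Shutter speed: 1 → 1.3 → 1.6 → 2 → 2.5 → 3.2 → 4 → 5 → 6 → 8 — 3 stops longer (brighter).
ISO: 6400 → 5000 → 4000 → 3200 — 1 stop dropped (darker).
Net: −2 2/3 +3 −1 = −2/3 stops.

2/3 stop darker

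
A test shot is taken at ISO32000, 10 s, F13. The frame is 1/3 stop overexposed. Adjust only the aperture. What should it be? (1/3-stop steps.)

f/14

Overexposed by 1/3 stop → need 1/3 stop darker.
Aperture: f/13 → f/14.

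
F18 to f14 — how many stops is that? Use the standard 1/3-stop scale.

f/18 → f/16 → f/14 — count the steps: 2 third-stops = 2/3 stop.

2/3 stop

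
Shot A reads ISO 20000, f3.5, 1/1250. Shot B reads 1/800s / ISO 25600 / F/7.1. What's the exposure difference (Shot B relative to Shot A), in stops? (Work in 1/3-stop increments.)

Aperture: f/3.5 → f/4 → f/4.5 → f/5 → f/5.6 → f/6.3 → f/7.1 — 2 stops smaller aperture (darker).
Shutter speed: 1/1250 → 1/1000 → 1/800 — 2/3 stop longer (brighter).
ISO: 20000 → 25600 — 1/3 stop higher (brighter).
Net: −2 +2/3 +1/3 = −1 stop.

1 stop darker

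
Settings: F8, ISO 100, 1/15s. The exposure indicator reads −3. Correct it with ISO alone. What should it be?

ISO 800

Underexposed by 3 stops → need 3 stops brighter.
ISO: 100 → 200 → 400 → 800.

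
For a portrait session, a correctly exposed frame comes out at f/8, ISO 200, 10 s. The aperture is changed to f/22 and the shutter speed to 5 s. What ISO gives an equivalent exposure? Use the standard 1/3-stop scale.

Aperture: f/8 → f/9 → f/10 → f/11 → f/13 → f/14 → f/16 → f/18 → f/20 → f/22 — 3 stops smaller aperture (darker).
Shutter speed: 10 → 8 → 6 → 5 — 1 stop faster (darker).
Net change so far: 4 stops darker. Offset with the ISO: 200 → 250 → 320 → 400 → 500 → 640 → 800 → 1000 → 1250 → 1600 → 2000 → 2500 → 3200.

ISO 3200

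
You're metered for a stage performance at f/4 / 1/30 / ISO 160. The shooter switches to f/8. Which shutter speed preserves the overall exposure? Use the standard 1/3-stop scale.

1/8s

Aperture: f/4 → f/4.5 → f/5 → f/5.6 → f/6.3 → f/7.1 → f/8 — 2 stops smaller aperture (darker).
Need 2 stops brighter from the shutter speed: 1/30 → 1/25 → 1/20 → 1/15 → 1/13 → 1/10 → 1/8.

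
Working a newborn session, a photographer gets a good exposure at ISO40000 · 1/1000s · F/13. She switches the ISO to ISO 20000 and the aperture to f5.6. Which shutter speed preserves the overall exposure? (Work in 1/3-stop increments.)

ISO: 40000 → 32000 → 25600 → 20000 — 1 stop dropped (darker).
Aperture: f/13 → f/11 → f/10 → f/9 → f/8 → f/7.1 → f/6.3 → f/5.6 — 2 1/3 stops larger aperture (brighter).
Net change so far: 1 1/3 stops brighter. Offset with the shutter speed: 1/1000 → 1/1250 → 1/1600 → 1/2000 → 1/2500.

1/2500s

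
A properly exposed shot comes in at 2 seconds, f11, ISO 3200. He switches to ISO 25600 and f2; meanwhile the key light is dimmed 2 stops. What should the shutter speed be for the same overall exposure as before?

1/30s

Scene light: 2 stops darker.
ISO: 3200 → 6400 → 12800 → 25600 — 3 stops raised (brighter).
Aperture: f/11 → f/8 → f/5.6 → f/4 → f/2.8 → f/2 — 5 stops wider (brighter).
Net so far: 6 stops brighter. Shutter speed: 2 → 1 → 1/2 → 1/4 → 1/8 → 1/15 → 1/30.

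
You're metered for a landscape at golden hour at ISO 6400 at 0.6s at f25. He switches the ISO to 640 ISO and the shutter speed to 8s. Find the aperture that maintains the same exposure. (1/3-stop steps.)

ISO: 6400 → 5000 → 4000 → 3200 → 2500 → 2000 → 1600 → 1250 → 1000 → 800 → 640 — 3 1/3 stops dropped (darker).
Shutter speed: 0.6 → 0.8 → 1 → 1.3 → 1.6 → 2 → 2.5 → 3.2 → 4 → 5 → 6 → 8 — 3 2/3 stops longer (brighter).
Net change so far: 1/3 stop brighter. Offset with the aperture: f/25 → f/29.

f/29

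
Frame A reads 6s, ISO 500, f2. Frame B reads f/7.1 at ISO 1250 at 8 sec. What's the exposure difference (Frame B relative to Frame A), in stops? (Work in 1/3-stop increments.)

2 stops darker

Aperture: f/2 → f/2.2 → f/2.5 → f/2.8 → f/3.2 → f/3.5 → f/4 → f/4.5 → f/5 → f/5.6 → f/6.3 → f/7.1 — 3 2/3 stops smaller aperture (darker).
Shutter speed: 6 → 8 — 1/3 stop slower (brighter).
ISO: 500 → 640 → 800 → 1000 → 1250 — 1 1/3 stops higher (brighter).
Net: −3 2/3 +1/3 +1 1/3 = −2 stops.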